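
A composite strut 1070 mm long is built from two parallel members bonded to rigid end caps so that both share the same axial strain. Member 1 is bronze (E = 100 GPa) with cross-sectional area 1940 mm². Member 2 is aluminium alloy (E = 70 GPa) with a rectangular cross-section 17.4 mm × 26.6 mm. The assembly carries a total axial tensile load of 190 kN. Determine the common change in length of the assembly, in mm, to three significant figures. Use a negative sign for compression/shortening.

0.898 mm

A_2 = 462.8 mm².
Equal strain + equilibrium ⇒ each member carries load in proportion to AE: A₁E₁ = 194000000 N, A₂E₂ = 32400000 N, ΣAE = 226400000 N.
δ = PL/ΣAE = 190000·1070/226400000 = 0.898 mm.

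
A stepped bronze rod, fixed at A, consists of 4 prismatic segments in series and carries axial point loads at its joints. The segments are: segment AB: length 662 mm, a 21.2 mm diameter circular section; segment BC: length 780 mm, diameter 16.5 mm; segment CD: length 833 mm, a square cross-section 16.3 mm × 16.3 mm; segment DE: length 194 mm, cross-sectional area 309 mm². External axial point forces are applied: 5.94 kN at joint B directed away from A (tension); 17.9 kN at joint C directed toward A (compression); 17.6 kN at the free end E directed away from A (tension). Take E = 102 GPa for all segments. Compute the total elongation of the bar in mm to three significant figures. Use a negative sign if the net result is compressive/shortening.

Internal axial forces (sectioning from the free end, tension +): N_DE = 17.6 kN, N_CD = 17.6 kN, N_BC = -0.3 kN, N_AB = 5.64 kN.
A_AB = 353 mm².
A_BC = 213.8 mm².
A_CD = 265.7 mm².
δ_AB = 5640·662/(353·102000) = 0.1037 mm
δ_BC = -300·780/(213.8·102000) = -0.01073 mm
δ_CD = 17600·833/(265.7·102000) = 0.541 mm
δ_DE = 17600·194/(309·102000) = 0.1083 mm
δ = Σδ_i = 0.7423 mm.

0.742 mm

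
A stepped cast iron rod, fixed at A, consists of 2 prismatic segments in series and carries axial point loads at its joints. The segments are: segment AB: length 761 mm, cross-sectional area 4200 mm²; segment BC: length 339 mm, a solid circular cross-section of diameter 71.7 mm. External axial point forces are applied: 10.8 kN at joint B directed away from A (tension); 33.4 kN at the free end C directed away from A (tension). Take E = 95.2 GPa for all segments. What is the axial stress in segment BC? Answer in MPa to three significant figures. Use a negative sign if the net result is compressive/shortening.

8.27 MPa

Internal axial forces (sectioning from the free end, tension +): N_BC = 33.4 kN, N_AB = 44.2 kN.
A_BC = 4038 mm².
σ_BC = N_BC/A_BC = 33400/4038 = 8.272 MPa.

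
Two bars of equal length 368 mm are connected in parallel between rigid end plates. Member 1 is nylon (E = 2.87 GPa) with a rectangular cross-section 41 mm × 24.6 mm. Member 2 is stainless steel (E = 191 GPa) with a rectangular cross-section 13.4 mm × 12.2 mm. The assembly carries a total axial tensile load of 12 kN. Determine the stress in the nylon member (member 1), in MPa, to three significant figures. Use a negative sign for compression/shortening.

A_1 = 1009 mm².
A_2 = 163.5 mm².
Equal strain + equilibrium ⇒ each member carries load in proportion to AE: A₁E₁ = 2895000 N, A₂E₂ = 31220000 N, ΣAE = 34120000 N.
σ₁ = P·E₁/ΣAE = 12000·2870/34120000 = 1.009 MPa.

1.01 MPa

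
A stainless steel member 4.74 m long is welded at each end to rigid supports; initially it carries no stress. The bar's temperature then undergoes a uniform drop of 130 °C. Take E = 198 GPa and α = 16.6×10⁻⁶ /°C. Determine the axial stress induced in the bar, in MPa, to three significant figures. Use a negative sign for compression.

427 MPa

Free thermal expansion αLΔT = 16.6e-6 · 4740 · -130 = -10.23 mm.
The walls impose strain ε = −(-10.23)/4740 = 2.1580e-03; σ = Eε = 198000 · 2.1580e-03 = 427.3 MPa.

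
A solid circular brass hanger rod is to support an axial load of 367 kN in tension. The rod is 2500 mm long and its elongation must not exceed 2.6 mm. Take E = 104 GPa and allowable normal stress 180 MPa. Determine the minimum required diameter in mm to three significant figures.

Required area A ≥ P/σ_allow = 367000/180 = 2039 mm².
For a solid circular section, d ≥ √(4A/π) = 50.95 mm.
Elongation limit: A ≥ PL/(Eδ_allow) = 367000·2500/(104000·2.6) = 3393 mm² ⇒ d ≥ 65.73 mm.
The elongation limit governs.

65.7 mm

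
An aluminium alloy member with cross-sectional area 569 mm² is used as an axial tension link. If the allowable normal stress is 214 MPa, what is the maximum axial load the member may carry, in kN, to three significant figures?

122 kN

P_max = σ_allow · A = 214 · 569 = 121800 N = 121.8 kN.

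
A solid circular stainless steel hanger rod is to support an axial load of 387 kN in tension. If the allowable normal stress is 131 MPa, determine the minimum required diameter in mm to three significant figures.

61.3 mm

Required area A ≥ P/σ_allow = 387000/131 = 2954 mm².
For a solid circular section, d ≥ √(4A/π) = 61.33 mm.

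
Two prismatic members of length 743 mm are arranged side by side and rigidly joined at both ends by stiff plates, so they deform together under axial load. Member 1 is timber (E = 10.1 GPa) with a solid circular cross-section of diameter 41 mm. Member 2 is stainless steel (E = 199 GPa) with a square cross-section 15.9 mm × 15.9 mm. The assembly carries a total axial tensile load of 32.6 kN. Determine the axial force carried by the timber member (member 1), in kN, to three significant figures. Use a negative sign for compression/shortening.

6.83 kN

A_1 = 1320 mm².
A_2 = 252.8 mm².
Equal strain + equilibrium ⇒ each member carries load in proportion to AE: A₁E₁ = 13330000 N, A₂E₂ = 50310000 N, ΣAE = 63640000 N.
F₁ = P·A₁E₁/ΣAE = 32600·13330000/63640000 = 6830 N.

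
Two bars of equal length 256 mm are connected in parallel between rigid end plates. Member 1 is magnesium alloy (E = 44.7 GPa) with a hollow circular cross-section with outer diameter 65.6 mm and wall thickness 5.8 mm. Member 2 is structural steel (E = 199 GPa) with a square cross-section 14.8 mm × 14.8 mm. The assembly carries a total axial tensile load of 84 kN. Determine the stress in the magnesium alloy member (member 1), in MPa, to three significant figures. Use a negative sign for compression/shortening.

A_1 = 1090 mm².
A_2 = 219 mm².
Equal strain + equilibrium ⇒ each member carries load in proportion to AE: A₁E₁ = 48710000 N, A₂E₂ = 43590000 N, ΣAE = 92300000 N.
σ₁ = P·E₁/ΣAE = 84000·44700/92300000 = 40.68 MPa.

40.7 MPa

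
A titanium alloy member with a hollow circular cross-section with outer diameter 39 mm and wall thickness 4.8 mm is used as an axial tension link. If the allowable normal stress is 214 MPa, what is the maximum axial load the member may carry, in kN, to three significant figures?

110 kN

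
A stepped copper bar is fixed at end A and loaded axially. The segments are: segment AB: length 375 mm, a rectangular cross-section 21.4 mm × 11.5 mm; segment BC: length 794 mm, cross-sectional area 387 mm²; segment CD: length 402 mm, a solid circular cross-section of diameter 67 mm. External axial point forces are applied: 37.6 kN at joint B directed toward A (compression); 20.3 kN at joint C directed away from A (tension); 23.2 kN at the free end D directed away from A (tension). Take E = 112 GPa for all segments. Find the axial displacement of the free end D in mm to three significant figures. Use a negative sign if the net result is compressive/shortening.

0.901 mm

Internal axial forces (sectioning from the free end, tension +): N_CD = 23.2 kN, N_BC = 43.5 kN, N_AB = 5.9 kN.
A_AB = 246.1 mm².
A_CD = 3526 mm².
δ_AB = 5900·375/(246.1·112000) = 0.08027 mm
δ_BC = 43500·794/(387·112000) = 0.7969 mm
δ_CD = 23200·402/(3526·112000) = 0.02362 mm
δ = Σδ_i = 0.9007 mm.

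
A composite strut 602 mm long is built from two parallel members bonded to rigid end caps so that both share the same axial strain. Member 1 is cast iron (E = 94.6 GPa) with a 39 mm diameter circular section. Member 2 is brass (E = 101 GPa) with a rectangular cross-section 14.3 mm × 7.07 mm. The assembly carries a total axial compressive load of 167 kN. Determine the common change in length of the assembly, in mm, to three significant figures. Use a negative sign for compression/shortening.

A_1 = 1195 mm².
A_2 = 101.1 mm².
Equal strain + equilibrium ⇒ each member carries load in proportion to AE: A₁E₁ = 113000000 N, A₂E₂ = 10210000 N, ΣAE = 123200000 N.
δ = PL/ΣAE = -167000·602/123200000 = -0.8159 mm.

-0.816 mm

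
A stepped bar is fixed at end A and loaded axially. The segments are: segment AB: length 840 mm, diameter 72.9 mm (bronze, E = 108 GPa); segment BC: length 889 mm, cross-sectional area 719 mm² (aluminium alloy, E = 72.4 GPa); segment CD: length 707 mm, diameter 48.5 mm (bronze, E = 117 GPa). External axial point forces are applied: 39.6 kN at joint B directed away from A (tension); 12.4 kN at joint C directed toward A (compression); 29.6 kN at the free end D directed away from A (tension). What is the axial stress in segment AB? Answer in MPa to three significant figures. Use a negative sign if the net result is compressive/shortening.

Internal axial forces (sectioning from the free end, tension +): N_CD = 29.6 kN, N_BC = 17.2 kN, N_AB = 56.8 kN.
A_AB = 4174 mm².
σ_AB = N_AB/A_AB = 56800/4174 = 13.61 MPa.

13.6 MPa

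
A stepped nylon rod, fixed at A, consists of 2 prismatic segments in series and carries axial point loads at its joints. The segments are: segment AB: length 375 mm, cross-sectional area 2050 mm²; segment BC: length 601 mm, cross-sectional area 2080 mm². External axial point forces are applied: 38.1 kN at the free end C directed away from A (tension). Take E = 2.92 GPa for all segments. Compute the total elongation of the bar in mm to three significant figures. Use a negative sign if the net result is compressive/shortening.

6.16 mm

Internal axial forces (sectioning from the free end, tension +): N_BC = 38.1 kN, N_AB = 38.1 kN.
δ_AB = 38100·375/(2050·2920) = 2.387 mm
δ_BC = 38100·601/(2080·2920) = 3.77 mm
δ = Σδ_i = 6.157 mm.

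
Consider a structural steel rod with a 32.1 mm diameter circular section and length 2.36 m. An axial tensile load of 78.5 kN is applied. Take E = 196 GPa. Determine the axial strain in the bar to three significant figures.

4.95e-04

A = 809.3 mm².
σ = N/A = 97 MPa; ε = σ/E = 97/196000 = 4.949e-04.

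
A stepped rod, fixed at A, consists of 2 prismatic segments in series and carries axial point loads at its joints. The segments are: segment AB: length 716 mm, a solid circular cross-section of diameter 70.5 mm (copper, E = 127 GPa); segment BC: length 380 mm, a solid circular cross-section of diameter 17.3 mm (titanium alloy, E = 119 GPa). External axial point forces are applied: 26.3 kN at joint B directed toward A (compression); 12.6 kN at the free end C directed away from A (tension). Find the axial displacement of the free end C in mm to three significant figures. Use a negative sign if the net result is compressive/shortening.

Internal axial forces (sectioning from the free end, tension +): N_BC = 12.6 kN, N_AB = -13.7 kN.
A_AB = 3904 mm².
A_BC = 235.1 mm².
δ_AB = -13700·716/(3904·127000) = -0.01979 mm
δ_BC = 12600·380/(235.1·119000) = 0.1712 mm
δ = Σδ_i = 0.1514 mm.

0.151 mm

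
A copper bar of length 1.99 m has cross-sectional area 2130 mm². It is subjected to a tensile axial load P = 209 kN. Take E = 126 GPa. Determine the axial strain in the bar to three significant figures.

7.79e-04

σ = N/A = 98.12 MPa; ε = σ/E = 98.12/126000 = 7.787e-04.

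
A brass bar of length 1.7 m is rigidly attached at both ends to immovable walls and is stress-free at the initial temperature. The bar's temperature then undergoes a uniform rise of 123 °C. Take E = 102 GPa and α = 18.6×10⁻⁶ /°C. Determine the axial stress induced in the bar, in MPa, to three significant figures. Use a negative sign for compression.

-233 MPa

Free thermal expansion αLΔT = 18.6e-6 · 1700 · 123 = 3.889 mm.
The walls impose strain ε = −(3.889)/1700 = -2.2878e-03; σ = Eε = 102000 · -2.2878e-03 = -233.4 MPa.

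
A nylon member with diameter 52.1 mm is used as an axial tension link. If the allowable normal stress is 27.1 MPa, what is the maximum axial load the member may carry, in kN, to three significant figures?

57.8 kN

A = 2132 mm².
P_max = σ_allow · A = 27.1 · 2132 = 57770 N = 57.77 kN.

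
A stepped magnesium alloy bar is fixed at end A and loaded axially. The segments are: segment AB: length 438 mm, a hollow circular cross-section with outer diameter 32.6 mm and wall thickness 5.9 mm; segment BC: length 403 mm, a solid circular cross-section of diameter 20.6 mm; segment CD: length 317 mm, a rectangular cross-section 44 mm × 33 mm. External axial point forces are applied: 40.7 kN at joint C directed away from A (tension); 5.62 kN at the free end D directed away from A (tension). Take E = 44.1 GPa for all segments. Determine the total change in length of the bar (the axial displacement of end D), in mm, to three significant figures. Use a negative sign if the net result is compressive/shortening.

2.23 mm

Internal axial forces (sectioning from the free end, tension +): N_CD = 5.62 kN, N_BC = 46.32 kN, N_AB = 46.32 kN.
A_AB = 494.9 mm².
A_BC = 333.3 mm².
A_CD = 1452 mm².
δ_AB = 46320·438/(494.9·44100) = 0.9296 mm
δ_BC = 46320·403/(333.3·44100) = 1.27 mm
δ_CD = 5620·317/(1452·44100) = 0.02782 mm
δ = Σδ_i = 2.227 mm.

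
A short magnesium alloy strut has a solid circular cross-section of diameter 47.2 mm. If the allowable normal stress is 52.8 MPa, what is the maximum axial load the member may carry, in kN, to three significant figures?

92.4 kN

A = 1750 mm².
P_max = σ_allow · A = 52.8 · 1750 = 92390 N = 92.39 kN.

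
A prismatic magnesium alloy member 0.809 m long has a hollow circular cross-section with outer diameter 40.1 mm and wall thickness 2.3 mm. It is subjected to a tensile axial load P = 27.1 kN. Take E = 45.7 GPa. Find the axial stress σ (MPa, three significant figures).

A = 273.1 mm².
σ = N/A = 27100/273.1 = 99.22 MPa.

99.2 MPa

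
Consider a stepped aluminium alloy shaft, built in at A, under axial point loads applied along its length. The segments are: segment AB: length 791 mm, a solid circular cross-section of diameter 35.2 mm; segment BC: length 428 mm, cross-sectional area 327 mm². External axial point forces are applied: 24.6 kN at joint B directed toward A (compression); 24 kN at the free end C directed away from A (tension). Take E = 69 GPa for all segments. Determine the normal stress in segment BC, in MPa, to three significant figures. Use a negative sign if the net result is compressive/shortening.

73.4 MPa

Internal axial forces (sectioning from the free end, tension +): N_BC = 24 kN, N_AB = -0.6 kN.
σ_BC = N_BC/A_BC = 24000/327 = 73.39 MPa.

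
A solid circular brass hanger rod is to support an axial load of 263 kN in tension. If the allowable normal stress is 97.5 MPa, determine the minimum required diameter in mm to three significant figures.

Required area A ≥ P/σ_allow = 263000/97.5 = 2697 mm².
For a solid circular section, d ≥ √(4A/π) = 58.6 mm.

58.6 mm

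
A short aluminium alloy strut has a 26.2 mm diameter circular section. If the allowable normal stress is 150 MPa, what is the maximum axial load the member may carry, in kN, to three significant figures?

80.9 kN

A = 539.1 mm².
P_max = σ_allow · A = 150 · 539.1 = 80870 N = 80.87 kN.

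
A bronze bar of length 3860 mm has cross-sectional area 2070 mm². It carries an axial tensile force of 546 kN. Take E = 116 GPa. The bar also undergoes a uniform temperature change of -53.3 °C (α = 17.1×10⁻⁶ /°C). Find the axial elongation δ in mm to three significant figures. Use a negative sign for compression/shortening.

5.26 mm

δ_mech = NL/(AE) = 546000·3860/(2070·116000) = 8.777 mm.
δ_thermal = αLΔT = 17.1e-6·3860·-53.3 = -3.518 mm.
δ = δ_mech + δ_thermal = 5.259 mm.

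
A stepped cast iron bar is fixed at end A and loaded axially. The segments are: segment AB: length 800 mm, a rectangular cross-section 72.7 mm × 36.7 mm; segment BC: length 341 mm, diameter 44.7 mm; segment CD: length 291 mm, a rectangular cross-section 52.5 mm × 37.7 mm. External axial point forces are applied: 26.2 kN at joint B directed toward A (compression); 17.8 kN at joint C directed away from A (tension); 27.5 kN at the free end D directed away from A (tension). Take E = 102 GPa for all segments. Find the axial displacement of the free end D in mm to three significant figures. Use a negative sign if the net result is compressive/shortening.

Internal axial forces (sectioning from the free end, tension +): N_CD = 27.5 kN, N_BC = 45.3 kN, N_AB = 19.1 kN.
A_AB = 2668 mm².
A_BC = 1569 mm².
A_CD = 1979 mm².
δ_AB = 19100·800/(2668·102000) = 0.05615 mm
δ_BC = 45300·341/(1569·102000) = 0.0965 mm
δ_CD = 27500·291/(1979·102000) = 0.03964 mm
δ = Σδ_i = 0.1923 mm.

0.192 mm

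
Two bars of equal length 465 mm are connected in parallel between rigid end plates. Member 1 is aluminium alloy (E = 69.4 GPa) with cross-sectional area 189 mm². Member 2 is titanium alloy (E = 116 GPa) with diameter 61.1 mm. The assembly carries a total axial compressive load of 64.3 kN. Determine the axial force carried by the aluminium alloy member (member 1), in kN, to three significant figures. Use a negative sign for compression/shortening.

-2.39 kN

A_2 = 2932 mm².
Equal strain + equilibrium ⇒ each member carries load in proportion to AE: A₁E₁ = 13120000 N, A₂E₂ = 340100000 N, ΣAE = 353200000 N.
F₁ = P·A₁E₁/ΣAE = -64300·13120000/353200000 = -2388 N.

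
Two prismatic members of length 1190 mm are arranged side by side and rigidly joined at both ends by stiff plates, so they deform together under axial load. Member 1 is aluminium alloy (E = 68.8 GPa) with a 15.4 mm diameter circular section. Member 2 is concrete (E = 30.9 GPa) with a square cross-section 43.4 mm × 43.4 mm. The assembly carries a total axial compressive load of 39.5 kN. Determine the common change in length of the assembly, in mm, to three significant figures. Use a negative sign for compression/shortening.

A_1 = 186.3 mm².
A_2 = 1884 mm².
Equal strain + equilibrium ⇒ each member carries load in proportion to AE: A₁E₁ = 12820000 N, A₂E₂ = 58200000 N, ΣAE = 71020000 N.
δ = PL/ΣAE = -39500·1190/71020000 = -0.6619 mm.

-0.662 mm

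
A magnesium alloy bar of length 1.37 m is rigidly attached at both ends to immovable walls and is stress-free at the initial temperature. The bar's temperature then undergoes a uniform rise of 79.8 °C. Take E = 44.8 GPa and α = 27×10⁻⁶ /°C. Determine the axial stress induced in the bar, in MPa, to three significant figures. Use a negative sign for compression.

-96.5 MPa

Free thermal expansion αLΔT = 27e-6 · 1370 · 79.8 = 2.952 mm.
The walls impose strain ε = −(2.952)/1370 = -2.1546e-03; σ = Eε = 44800 · -2.1546e-03 = -96.53 MPa.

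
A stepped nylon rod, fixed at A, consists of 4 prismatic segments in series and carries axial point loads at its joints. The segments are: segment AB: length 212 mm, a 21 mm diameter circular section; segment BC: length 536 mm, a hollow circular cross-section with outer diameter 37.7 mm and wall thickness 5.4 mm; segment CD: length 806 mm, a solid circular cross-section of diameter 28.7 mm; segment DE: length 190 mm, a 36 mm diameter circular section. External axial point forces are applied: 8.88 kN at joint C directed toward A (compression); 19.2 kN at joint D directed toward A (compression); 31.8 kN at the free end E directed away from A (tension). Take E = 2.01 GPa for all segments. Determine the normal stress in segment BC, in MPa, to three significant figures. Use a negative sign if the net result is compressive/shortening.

Internal axial forces (sectioning from the free end, tension +): N_DE = 31.8 kN, N_CD = 12.6 kN, N_BC = 3.72 kN, N_AB = 3.72 kN.
A_BC = 548 mm².
σ_BC = N_BC/A_BC = 3720/548 = 6.789 MPa.

6.79 MPa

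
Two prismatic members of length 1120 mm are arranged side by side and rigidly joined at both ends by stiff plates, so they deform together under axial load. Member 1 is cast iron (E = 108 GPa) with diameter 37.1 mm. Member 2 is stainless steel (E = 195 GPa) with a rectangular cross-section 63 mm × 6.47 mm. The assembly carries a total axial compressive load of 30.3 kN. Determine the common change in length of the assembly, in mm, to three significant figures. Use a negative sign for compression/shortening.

-0.173 mm

A_1 = 1081 mm².
A_2 = 407.6 mm².
Equal strain + equilibrium ⇒ each member carries load in proportion to AE: A₁E₁ = 116800000 N, A₂E₂ = 79480000 N, ΣAE = 196200000 N.
δ = PL/ΣAE = -30300·1120/196200000 = -0.1729 mm.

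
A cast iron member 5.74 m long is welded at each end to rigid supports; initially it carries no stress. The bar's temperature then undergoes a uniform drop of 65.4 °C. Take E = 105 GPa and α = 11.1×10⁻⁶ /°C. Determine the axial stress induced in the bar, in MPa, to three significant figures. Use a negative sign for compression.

Free thermal expansion αLΔT = 11.1e-6 · 5740 · -65.4 = -4.167 mm.
The walls impose strain ε = −(-4.167)/5740 = 7.2594e-04; σ = Eε = 105000 · 7.2594e-04 = 76.22 MPa.

76.2 MPa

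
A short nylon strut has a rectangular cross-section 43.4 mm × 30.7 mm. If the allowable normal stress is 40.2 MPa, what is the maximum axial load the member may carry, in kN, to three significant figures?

53.6 kN

A = 1332 mm².
P_max = σ_allow · A = 40.2 · 1332 = 53560 N = 53.56 kN.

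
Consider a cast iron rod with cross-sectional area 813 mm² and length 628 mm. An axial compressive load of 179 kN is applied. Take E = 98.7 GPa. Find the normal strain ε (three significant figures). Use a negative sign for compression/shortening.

-0.00223

σ = N/A = -220.2 MPa; ε = σ/E = -220.2/98700 = -2.231e-03.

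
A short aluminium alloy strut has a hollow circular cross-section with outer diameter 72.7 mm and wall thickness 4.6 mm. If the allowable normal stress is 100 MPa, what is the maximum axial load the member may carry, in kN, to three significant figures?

98.4 kN

A = 984.1 mm².
P_max = σ_allow · A = 100 · 984.1 = 98410 N = 98.41 kN.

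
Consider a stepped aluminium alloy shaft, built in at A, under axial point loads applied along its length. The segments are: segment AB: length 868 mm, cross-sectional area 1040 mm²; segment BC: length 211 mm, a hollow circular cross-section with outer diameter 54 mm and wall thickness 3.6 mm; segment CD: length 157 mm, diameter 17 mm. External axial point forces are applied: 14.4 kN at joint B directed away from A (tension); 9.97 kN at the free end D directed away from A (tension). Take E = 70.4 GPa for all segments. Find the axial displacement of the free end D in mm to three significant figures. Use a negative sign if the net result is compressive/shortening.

0.439 mm

Internal axial forces (sectioning from the free end, tension +): N_CD = 9.97 kN, N_BC = 9.97 kN, N_AB = 24.37 kN.
A_BC = 570 mm².
A_CD = 227 mm².
δ_AB = 24370·868/(1040·70400) = 0.2889 mm
δ_BC = 9970·211/(570·70400) = 0.05242 mm
δ_CD = 9970·157/(227·70400) = 0.09796 mm
δ = Σδ_i = 0.4393 mm.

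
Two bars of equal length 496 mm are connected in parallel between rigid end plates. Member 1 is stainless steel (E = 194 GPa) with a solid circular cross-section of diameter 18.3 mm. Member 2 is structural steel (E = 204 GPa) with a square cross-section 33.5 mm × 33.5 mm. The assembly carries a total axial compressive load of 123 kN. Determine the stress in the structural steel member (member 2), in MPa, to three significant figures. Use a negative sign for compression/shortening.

A_1 = 263 mm².
A_2 = 1122 mm².
Equal strain + equilibrium ⇒ each member carries load in proportion to AE: A₁E₁ = 51030000 N, A₂E₂ = 228900000 N, ΣAE = 280000000 N.
σ₂ = P·E₂/ΣAE = -123000·204000/280000000 = -89.63 MPa.

-89.6 MPa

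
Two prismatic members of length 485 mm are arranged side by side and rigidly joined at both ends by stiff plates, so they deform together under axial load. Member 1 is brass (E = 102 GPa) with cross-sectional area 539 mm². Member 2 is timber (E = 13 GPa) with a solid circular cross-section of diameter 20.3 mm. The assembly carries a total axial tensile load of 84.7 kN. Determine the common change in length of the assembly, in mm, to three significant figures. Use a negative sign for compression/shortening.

A_2 = 323.7 mm².
Equal strain + equilibrium ⇒ each member carries load in proportion to AE: A₁E₁ = 54980000 N, A₂E₂ = 4208000 N, ΣAE = 59190000 N.
δ = PL/ΣAE = 84700·485/59190000 = 0.6941 mm.

0.694 mm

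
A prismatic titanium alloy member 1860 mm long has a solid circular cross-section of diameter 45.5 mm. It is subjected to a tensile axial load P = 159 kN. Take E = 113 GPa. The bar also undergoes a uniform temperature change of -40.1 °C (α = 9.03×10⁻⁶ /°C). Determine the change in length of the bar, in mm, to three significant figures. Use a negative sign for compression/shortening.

0.936 mm

A = 1626 mm².
δ_mech = NL/(AE) = 159000·1860/(1626·113000) = 1.61 mm.
δ_thermal = αLΔT = 9.03e-6·1860·-40.1 = -0.6735 mm.
δ = δ_mech + δ_thermal = 0.9361 mm.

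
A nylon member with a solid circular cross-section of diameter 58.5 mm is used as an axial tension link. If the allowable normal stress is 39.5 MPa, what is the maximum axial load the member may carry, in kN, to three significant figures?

106 kN

A = 2688 mm².
P_max = σ_allow · A = 39.5 · 2688 = 106200 N = 106.2 kN.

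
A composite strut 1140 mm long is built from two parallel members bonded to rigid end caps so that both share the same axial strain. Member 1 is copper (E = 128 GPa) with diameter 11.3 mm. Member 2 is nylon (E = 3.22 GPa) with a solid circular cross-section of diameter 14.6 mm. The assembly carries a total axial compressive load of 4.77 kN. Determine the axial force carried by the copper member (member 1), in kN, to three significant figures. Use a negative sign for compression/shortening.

-4.58 kN

A_1 = 100.3 mm².
A_2 = 167.4 mm².
Equal strain + equilibrium ⇒ each member carries load in proportion to AE: A₁E₁ = 12840000 N, A₂E₂ = 539100 N, ΣAE = 13380000 N.
F₁ = P·A₁E₁/ΣAE = -4770·12840000/13380000 = -4578 N.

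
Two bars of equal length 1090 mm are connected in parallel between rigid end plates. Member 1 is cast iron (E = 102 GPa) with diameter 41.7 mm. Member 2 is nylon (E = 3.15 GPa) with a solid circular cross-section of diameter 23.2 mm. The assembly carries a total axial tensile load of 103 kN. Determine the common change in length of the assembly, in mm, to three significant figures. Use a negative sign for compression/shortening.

A_1 = 1366 mm².
A_2 = 422.7 mm².
Equal strain + equilibrium ⇒ each member carries load in proportion to AE: A₁E₁ = 139300000 N, A₂E₂ = 1332000 N, ΣAE = 140600000 N.
δ = PL/ΣAE = 103000·1090/140600000 = 0.7983 mm.

0.798 mm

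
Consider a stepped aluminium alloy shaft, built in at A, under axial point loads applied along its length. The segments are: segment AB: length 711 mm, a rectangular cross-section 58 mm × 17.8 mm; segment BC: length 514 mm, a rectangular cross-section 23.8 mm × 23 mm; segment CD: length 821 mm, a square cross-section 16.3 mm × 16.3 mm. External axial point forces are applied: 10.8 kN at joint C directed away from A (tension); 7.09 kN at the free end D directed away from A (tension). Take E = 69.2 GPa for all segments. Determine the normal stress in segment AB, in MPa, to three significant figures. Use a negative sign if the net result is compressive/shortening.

Internal axial forces (sectioning from the free end, tension +): N_CD = 7.09 kN, N_BC = 17.89 kN, N_AB = 17.89 kN.
A_AB = 1032 mm².
σ_AB = N_AB/A_AB = 17890/1032 = 17.33 MPa.

17.3 MPa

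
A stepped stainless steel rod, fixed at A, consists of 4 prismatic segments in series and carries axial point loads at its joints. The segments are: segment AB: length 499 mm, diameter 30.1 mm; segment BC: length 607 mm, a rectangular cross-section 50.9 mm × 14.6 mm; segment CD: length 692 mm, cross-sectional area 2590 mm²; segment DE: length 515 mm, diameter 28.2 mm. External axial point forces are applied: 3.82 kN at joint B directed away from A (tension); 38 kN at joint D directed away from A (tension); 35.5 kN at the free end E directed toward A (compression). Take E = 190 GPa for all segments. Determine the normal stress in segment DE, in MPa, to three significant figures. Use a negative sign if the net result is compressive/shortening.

-56.8 MPa

Internal axial forces (sectioning from the free end, tension +): N_DE = -35.5 kN, N_CD = 2.5 kN, N_BC = 2.5 kN, N_AB = 6.32 kN.
A_DE = 624.6 mm².
σ_DE = N_DE/A_DE = -35500/624.6 = -56.84 MPa.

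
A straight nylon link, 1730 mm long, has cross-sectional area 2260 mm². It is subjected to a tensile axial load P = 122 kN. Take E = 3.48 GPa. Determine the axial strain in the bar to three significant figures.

σ = N/A = 53.98 MPa; ε = σ/E = 53.98/3480 = 1.551e-02.

0.0155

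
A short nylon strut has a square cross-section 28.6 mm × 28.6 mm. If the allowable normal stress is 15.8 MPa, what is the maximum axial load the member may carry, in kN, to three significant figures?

A = 818 mm².
P_max = σ_allow · A = 15.8 · 818 = 12920 N = 12.92 kN.

12.9 kN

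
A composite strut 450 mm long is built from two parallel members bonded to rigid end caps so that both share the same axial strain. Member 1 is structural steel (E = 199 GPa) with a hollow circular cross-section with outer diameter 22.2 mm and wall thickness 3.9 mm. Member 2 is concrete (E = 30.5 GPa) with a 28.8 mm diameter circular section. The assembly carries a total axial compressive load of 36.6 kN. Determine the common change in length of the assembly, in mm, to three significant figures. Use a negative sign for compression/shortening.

-0.255 mm

A_1 = 224.2 mm².
A_2 = 651.4 mm².
Equal strain + equilibrium ⇒ each member carries load in proportion to AE: A₁E₁ = 44620000 N, A₂E₂ = 19870000 N, ΣAE = 64490000 N.
δ = PL/ΣAE = -36600·450/64490000 = -0.2554 mm.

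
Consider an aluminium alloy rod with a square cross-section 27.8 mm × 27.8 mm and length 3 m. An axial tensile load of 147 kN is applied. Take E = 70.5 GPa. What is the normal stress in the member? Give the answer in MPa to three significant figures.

190 MPa

A = 772.8 mm².
σ = N/A = 147000/772.8 = 190.2 MPa.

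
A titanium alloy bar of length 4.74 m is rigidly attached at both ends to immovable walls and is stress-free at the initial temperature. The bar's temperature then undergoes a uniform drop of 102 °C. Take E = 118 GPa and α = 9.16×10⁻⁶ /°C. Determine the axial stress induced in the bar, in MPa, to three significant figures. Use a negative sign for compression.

Free thermal expansion αLΔT = 9.16e-6 · 4740 · -102 = -4.429 mm.
The walls impose strain ε = −(-4.429)/4740 = 9.3432e-04; σ = Eε = 118000 · 9.3432e-04 = 110.2 MPa.

110 MPa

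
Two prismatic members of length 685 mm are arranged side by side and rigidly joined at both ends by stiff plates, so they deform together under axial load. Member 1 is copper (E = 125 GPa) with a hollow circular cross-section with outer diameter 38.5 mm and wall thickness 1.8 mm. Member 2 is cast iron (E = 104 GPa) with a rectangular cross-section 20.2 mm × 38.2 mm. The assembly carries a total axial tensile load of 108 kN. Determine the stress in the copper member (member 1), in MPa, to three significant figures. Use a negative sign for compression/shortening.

127 MPa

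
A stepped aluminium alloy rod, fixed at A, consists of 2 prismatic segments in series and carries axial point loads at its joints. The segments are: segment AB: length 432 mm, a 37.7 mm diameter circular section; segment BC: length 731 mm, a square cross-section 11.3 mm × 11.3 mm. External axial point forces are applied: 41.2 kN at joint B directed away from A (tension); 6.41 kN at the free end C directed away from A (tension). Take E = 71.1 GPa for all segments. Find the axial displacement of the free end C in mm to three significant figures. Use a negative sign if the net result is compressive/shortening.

0.775 mm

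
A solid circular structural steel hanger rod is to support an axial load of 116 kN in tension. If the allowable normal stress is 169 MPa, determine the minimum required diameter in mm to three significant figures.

29.6 mm

Required area A ≥ P/σ_allow = 116000/169 = 686.4 mm².
For a solid circular section, d ≥ √(4A/π) = 29.56 mm.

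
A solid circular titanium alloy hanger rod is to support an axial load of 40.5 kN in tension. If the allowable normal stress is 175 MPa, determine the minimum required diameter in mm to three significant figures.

17.2 mm

Required area A ≥ P/σ_allow = 40500/175 = 231.4 mm².
For a solid circular section, d ≥ √(4A/π) = 17.17 mm.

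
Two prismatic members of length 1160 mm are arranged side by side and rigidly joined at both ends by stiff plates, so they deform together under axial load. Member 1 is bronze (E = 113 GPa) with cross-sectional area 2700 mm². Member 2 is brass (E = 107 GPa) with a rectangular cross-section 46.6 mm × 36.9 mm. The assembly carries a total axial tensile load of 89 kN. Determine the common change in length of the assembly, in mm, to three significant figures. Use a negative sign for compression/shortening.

0.211 mm

A_2 = 1720 mm².
Equal strain + equilibrium ⇒ each member carries load in proportion to AE: A₁E₁ = 305100000 N, A₂E₂ = 184000000 N, ΣAE = 489100000 N.
δ = PL/ΣAE = 89000·1160/489100000 = 0.2111 mm.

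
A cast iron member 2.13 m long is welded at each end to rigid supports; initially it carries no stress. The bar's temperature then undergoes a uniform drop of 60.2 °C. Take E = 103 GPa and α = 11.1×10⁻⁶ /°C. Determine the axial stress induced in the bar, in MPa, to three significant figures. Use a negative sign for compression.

Free thermal expansion αLΔT = 11.1e-6 · 2130 · -60.2 = -1.423 mm.
The walls impose strain ε = −(-1.423)/2130 = 6.6822e-04; σ = Eε = 103000 · 6.6822e-04 = 68.83 MPa.

68.8 MPa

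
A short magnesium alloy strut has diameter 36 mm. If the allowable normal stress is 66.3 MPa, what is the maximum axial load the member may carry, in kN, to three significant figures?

67.5 kN

A = 1018 mm².
P_max = σ_allow · A = 66.3 · 1018 = 67490 N = 67.49 kN.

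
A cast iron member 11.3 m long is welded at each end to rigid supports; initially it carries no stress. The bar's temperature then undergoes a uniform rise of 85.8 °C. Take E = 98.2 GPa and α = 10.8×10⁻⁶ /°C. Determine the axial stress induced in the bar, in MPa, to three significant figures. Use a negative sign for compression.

-91.0 MPa

Free thermal expansion αLΔT = 10.8e-6 · 11300 · 85.8 = 10.47 mm.
The walls impose strain ε = −(10.47)/11300 = -9.2664e-04; σ = Eε = 98200 · -9.2664e-04 = -91 MPa.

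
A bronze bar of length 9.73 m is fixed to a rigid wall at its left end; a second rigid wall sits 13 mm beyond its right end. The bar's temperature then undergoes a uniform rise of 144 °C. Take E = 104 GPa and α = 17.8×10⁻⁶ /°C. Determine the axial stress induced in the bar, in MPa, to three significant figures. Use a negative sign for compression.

Free thermal expansion αLΔT = 17.8e-6 · 9730 · 144 = 24.94 mm.
The walls engage after the gap closes; constrained expansion = 24.94 − 13 = 11.94 mm.
The walls impose strain ε = −(11.94)/9730 = -1.2271e-03; σ = Eε = 104000 · -1.2271e-03 = -127.6 MPa.

-128 MPa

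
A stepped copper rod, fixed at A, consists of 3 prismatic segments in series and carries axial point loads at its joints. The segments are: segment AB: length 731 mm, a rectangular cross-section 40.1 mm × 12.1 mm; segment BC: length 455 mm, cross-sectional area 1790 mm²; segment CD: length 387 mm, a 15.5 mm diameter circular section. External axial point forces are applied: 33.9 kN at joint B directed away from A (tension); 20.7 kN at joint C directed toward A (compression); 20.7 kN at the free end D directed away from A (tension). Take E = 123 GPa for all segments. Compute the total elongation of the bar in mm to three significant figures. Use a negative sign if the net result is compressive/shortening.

Internal axial forces (sectioning from the free end, tension +): N_CD = 20.7 kN, N_BC = 0 kN, N_AB = 33.9 kN.
A_AB = 485.2 mm².
A_CD = 188.7 mm².
δ_AB = 33900·731/(485.2·123000) = 0.4152 mm
δ_BC = 0·455/(1790·123000) = 0 mm
δ_CD = 20700·387/(188.7·123000) = 0.3452 mm
δ = Σδ_i = 0.7604 mm.

0.760 mm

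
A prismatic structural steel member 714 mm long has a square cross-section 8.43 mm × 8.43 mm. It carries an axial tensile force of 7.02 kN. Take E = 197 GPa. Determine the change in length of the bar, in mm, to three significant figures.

A = 71.06 mm².
δ_mech = NL/(AE) = 7020·714/(71.06·197000) = 0.358 mm.

0.358 mm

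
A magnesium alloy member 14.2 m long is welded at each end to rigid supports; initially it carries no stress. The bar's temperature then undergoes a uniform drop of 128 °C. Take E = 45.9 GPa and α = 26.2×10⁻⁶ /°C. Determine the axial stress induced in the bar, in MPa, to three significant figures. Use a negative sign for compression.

154 MPa

Free thermal expansion αLΔT = 26.2e-6 · 14200 · -128 = -47.62 mm.
The walls impose strain ε = −(-47.62)/14200 = 3.3536e-03; σ = Eε = 45900 · 3.3536e-03 = 153.9 MPa.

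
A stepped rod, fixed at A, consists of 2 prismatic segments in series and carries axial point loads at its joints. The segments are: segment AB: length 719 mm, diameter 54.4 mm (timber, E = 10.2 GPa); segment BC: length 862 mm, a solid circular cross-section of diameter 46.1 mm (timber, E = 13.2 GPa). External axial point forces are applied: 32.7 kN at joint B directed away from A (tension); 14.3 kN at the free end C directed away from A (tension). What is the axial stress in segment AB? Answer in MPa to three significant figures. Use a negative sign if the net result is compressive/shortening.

20.2 MPa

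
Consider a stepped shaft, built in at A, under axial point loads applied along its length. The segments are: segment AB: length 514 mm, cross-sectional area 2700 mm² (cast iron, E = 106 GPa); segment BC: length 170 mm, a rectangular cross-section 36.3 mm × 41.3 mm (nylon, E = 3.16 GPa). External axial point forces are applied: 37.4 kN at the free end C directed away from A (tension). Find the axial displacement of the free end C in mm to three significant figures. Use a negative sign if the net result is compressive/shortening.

1.41 mm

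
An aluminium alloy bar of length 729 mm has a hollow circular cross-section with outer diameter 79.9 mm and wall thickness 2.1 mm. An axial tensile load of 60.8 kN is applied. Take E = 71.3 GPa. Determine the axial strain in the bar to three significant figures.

0.00166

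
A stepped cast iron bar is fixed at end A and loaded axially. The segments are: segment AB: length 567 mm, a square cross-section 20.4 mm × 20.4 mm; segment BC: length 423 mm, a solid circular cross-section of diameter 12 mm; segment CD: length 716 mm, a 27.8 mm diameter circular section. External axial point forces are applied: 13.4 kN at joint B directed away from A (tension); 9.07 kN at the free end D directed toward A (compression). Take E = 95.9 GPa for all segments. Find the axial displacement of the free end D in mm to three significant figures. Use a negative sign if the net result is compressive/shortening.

Internal axial forces (sectioning from the free end, tension +): N_CD = -9.07 kN, N_BC = -9.07 kN, N_AB = 4.33 kN.
A_AB = 416.2 mm².
A_BC = 113.1 mm².
A_CD = 607 mm².
δ_AB = 4330·567/(416.2·95900) = 0.06152 mm
δ_BC = -9070·423/(113.1·95900) = -0.3537 mm
δ_CD = -9070·716/(607·95900) = -0.1116 mm
δ = Σδ_i = -0.4038 mm.

-0.404 mm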